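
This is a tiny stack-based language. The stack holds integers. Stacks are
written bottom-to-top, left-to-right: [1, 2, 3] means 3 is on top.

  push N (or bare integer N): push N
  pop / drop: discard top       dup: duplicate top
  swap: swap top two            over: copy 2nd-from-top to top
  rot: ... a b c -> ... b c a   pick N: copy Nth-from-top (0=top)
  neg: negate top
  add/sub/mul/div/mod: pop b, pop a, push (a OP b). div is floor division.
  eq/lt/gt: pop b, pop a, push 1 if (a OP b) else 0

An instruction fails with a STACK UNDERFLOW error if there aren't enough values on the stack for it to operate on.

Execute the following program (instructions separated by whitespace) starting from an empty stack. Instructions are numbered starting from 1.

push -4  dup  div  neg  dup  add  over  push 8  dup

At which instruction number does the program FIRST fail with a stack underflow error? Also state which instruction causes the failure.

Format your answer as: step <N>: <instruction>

Answer: step 7: over

Derivation:
Step 1 ('push -4'): stack = [-4], depth = 1
Step 2 ('dup'): stack = [-4, -4], depth = 2
Step 3 ('div'): stack = [1], depth = 1
Step 4 ('neg'): stack = [-1], depth = 1
Step 5 ('dup'): stack = [-1, -1], depth = 2
Step 6 ('add'): stack = [-2], depth = 1
Step 7 ('over'): needs 2 value(s) but depth is 1 — STACK UNDERFLOW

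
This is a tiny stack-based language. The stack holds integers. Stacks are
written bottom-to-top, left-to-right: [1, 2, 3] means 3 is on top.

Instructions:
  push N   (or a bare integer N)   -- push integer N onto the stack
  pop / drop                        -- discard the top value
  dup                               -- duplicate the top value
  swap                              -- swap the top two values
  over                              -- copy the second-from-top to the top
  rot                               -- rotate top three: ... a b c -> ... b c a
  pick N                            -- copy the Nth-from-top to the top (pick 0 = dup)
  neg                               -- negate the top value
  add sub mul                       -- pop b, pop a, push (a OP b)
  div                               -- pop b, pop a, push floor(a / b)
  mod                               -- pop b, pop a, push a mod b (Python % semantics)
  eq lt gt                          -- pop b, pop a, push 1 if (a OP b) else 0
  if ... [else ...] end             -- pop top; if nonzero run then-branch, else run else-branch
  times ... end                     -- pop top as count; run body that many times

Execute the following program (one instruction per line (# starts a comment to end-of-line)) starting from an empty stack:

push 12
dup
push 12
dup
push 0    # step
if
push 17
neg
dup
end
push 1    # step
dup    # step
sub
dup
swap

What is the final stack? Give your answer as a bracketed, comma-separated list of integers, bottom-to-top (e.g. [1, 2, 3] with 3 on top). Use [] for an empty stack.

After 'push 12': [12]
After 'dup': [12, 12]
After 'push 12': [12, 12, 12]
After 'dup': [12, 12, 12, 12]
After 'push 0': [12, 12, 12, 12, 0]
After 'if': [12, 12, 12, 12]
After 'push 1': [12, 12, 12, 12, 1]
After 'dup': [12, 12, 12, 12, 1, 1]
After 'sub': [12, 12, 12, 12, 0]
After 'dup': [12, 12, 12, 12, 0, 0]
After 'swap': [12, 12, 12, 12, 0, 0]

Answer: [12, 12, 12, 12, 0, 0]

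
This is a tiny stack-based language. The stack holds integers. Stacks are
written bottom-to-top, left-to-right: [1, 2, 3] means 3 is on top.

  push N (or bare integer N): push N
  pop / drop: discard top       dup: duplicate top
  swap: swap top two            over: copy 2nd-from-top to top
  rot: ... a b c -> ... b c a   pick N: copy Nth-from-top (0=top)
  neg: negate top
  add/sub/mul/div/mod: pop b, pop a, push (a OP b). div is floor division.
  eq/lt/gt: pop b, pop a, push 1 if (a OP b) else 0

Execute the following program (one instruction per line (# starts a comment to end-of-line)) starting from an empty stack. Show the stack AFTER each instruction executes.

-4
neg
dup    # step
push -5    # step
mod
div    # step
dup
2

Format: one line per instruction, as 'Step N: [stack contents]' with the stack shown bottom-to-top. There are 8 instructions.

Step 1: [-4]
Step 2: [4]
Step 3: [4, 4]
Step 4: [4, 4, -5]
Step 5: [4, -1]
Step 6: [-4]
Step 7: [-4, -4]
Step 8: [-4, -4, 2]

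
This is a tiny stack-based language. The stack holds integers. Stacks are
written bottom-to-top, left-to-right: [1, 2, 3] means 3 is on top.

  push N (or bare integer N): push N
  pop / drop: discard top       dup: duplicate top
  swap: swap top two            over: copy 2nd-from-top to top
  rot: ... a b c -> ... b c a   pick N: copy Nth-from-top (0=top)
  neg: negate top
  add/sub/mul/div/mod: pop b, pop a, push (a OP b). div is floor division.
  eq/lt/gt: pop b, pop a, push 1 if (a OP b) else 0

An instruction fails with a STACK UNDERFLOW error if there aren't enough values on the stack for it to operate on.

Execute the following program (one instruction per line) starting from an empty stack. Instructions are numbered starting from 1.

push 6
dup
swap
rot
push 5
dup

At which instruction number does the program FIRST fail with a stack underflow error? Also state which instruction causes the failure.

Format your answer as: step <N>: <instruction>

Step 1 ('push 6'): stack = [6], depth = 1
Step 2 ('dup'): stack = [6, 6], depth = 2
Step 3 ('swap'): stack = [6, 6], depth = 2
Step 4 ('rot'): needs 3 value(s) but depth is 2 — STACK UNDERFLOW

Answer: step 4: rot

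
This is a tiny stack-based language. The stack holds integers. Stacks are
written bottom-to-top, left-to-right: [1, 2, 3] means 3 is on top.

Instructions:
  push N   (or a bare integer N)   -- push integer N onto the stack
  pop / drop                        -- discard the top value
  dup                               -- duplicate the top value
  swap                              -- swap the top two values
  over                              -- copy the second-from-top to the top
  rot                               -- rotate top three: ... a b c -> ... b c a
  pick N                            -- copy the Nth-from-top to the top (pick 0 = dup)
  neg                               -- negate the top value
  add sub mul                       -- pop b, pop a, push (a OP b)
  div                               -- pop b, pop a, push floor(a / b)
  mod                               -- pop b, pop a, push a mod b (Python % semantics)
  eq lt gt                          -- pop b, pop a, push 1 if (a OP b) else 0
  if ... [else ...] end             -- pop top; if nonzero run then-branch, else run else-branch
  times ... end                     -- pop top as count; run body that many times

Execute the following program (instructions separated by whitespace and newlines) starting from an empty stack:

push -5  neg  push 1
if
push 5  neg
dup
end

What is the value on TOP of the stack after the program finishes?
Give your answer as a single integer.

After 'push -5': [-5]
After 'neg': [5]
After 'push 1': [5, 1]
After 'if': [5]
After 'push 5': [5, 5]
After 'neg': [5, -5]
After 'dup': [5, -5, -5]

Answer: -5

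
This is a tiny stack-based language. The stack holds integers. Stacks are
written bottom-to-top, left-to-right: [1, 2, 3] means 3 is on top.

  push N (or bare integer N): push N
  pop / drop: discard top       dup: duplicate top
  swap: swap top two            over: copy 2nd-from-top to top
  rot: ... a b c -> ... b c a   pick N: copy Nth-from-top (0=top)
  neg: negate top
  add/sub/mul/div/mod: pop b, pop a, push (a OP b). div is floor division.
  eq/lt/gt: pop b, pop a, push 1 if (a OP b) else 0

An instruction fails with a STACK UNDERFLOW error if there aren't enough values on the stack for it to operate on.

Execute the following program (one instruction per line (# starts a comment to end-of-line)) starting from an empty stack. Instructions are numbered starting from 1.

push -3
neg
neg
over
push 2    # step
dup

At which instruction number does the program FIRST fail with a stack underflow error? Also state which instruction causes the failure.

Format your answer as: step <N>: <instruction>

Answer: step 4: over

Derivation:
Step 1 ('push -3'): stack = [-3], depth = 1
Step 2 ('neg'): stack = [3], depth = 1
Step 3 ('neg'): stack = [-3], depth = 1
Step 4 ('over'): needs 2 value(s) but depth is 1 — STACK UNDERFLOW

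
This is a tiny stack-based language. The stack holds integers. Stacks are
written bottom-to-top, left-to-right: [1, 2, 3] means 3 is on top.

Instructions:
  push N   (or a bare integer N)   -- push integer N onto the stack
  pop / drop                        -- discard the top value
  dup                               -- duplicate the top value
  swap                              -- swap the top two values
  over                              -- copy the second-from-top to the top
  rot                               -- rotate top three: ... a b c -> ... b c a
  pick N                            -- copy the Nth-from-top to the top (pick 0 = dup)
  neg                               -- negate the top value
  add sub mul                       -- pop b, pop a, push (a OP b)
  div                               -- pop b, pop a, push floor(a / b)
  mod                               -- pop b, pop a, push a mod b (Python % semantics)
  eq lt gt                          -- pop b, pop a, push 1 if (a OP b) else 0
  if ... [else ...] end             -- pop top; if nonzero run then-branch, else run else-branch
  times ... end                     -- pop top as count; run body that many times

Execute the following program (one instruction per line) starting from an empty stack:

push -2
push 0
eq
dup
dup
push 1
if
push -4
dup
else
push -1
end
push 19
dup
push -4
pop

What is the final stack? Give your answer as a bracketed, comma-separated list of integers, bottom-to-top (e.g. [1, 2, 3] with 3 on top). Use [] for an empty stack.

Answer: [0, 0, 0, -4, -4, 19, 19]

Derivation:
After 'push -2': [-2]
After 'push 0': [-2, 0]
After 'eq': [0]
After 'dup': [0, 0]
After 'dup': [0, 0, 0]
After 'push 1': [0, 0, 0, 1]
After 'if': [0, 0, 0]
After 'push -4': [0, 0, 0, -4]
After 'dup': [0, 0, 0, -4, -4]
After 'push 19': [0, 0, 0, -4, -4, 19]
After 'dup': [0, 0, 0, -4, -4, 19, 19]
After 'push -4': [0, 0, 0, -4, -4, 19, 19, -4]
After 'pop': [0, 0, 0, -4, -4, 19, 19]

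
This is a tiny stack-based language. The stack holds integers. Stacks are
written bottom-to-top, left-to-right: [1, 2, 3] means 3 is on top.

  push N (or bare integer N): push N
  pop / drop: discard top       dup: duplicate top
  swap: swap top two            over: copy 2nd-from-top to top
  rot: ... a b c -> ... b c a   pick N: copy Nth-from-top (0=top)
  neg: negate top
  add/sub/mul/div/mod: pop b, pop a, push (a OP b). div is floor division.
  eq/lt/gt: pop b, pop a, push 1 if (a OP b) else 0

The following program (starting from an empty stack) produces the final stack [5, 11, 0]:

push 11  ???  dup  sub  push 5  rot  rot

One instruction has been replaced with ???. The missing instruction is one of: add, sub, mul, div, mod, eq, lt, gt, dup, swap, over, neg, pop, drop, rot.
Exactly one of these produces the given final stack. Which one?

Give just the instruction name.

Answer: dup

Derivation:
Stack before ???: [11]
Stack after ???:  [11, 11]
The instruction that transforms [11] -> [11, 11] is: dup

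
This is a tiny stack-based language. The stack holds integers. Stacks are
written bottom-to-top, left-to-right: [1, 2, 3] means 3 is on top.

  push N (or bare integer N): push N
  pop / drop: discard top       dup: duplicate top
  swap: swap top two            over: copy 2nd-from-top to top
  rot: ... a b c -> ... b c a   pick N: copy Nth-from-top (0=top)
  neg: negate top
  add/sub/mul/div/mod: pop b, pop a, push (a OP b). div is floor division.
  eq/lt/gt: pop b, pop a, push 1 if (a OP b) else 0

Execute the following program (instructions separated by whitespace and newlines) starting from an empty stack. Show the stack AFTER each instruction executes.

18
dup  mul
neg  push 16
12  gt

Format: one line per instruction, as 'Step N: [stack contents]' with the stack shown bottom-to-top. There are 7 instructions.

Step 1: [18]
Step 2: [18, 18]
Step 3: [324]
Step 4: [-324]
Step 5: [-324, 16]
Step 6: [-324, 16, 12]
Step 7: [-324, 1]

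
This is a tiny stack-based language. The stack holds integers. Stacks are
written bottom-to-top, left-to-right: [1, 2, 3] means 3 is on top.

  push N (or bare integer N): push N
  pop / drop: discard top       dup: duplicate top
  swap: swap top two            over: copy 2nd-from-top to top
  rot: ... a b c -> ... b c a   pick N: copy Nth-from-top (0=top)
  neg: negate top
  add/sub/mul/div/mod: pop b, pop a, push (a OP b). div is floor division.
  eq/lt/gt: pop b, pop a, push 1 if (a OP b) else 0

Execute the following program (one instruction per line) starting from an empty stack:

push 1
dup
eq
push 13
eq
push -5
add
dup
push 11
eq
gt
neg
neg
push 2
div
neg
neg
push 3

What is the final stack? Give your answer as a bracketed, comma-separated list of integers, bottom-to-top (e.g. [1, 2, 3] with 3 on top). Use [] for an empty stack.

After 'push 1': [1]
After 'dup': [1, 1]
After 'eq': [1]
After 'push 13': [1, 13]
After 'eq': [0]
After 'push -5': [0, -5]
After 'add': [-5]
After 'dup': [-5, -5]
After 'push 11': [-5, -5, 11]
After 'eq': [-5, 0]
After 'gt': [0]
After 'neg': [0]
After 'neg': [0]
After 'push 2': [0, 2]
After 'div': [0]
After 'neg': [0]
After 'neg': [0]
After 'push 3': [0, 3]

Answer: [0, 3]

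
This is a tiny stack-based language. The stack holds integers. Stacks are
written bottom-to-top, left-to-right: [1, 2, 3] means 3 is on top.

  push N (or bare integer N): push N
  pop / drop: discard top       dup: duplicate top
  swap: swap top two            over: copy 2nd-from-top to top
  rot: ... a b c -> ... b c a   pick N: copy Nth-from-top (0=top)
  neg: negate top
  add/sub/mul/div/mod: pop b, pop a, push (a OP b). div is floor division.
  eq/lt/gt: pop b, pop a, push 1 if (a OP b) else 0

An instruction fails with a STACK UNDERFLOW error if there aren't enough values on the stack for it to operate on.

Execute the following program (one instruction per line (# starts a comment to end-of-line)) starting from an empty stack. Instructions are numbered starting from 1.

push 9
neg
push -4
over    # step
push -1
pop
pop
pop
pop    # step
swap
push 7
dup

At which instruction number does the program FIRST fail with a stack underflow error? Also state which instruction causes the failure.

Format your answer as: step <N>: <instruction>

Answer: step 10: swap

Derivation:
Step 1 ('push 9'): stack = [9], depth = 1
Step 2 ('neg'): stack = [-9], depth = 1
Step 3 ('push -4'): stack = [-9, -4], depth = 2
Step 4 ('over'): stack = [-9, -4, -9], depth = 3
Step 5 ('push -1'): stack = [-9, -4, -9, -1], depth = 4
Step 6 ('pop'): stack = [-9, -4, -9], depth = 3
Step 7 ('pop'): stack = [-9, -4], depth = 2
Step 8 ('pop'): stack = [-9], depth = 1
Step 9 ('pop'): stack = [], depth = 0
Step 10 ('swap'): needs 2 value(s) but depth is 0 — STACK UNDERFLOW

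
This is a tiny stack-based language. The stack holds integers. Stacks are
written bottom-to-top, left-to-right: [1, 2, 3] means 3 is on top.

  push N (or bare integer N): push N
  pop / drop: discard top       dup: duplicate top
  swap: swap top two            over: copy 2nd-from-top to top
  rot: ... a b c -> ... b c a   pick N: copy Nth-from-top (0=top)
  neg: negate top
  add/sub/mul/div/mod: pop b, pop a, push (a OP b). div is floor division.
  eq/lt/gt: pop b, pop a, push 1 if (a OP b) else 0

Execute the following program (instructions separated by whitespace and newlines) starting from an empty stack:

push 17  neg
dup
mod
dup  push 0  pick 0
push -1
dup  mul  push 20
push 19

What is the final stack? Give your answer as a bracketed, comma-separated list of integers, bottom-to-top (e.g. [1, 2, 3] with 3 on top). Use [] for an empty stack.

After 'push 17': [17]
After 'neg': [-17]
After 'dup': [-17, -17]
After 'mod': [0]
After 'dup': [0, 0]
After 'push 0': [0, 0, 0]
After 'pick 0': [0, 0, 0, 0]
After 'push -1': [0, 0, 0, 0, -1]
After 'dup': [0, 0, 0, 0, -1, -1]
After 'mul': [0, 0, 0, 0, 1]
After 'push 20': [0, 0, 0, 0, 1, 20]
After 'push 19': [0, 0, 0, 0, 1, 20, 19]

Answer: [0, 0, 0, 0, 1, 20, 19]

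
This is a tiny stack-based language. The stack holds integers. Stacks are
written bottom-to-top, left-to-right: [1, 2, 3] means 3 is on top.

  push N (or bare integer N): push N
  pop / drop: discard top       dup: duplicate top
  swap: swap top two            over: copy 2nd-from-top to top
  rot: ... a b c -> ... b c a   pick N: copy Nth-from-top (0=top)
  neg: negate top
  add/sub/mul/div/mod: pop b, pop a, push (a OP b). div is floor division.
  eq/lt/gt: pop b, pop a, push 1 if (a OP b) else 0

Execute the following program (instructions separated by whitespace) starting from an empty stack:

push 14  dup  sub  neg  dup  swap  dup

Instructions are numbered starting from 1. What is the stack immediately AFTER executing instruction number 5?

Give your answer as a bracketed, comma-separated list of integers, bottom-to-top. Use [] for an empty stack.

Answer: [0, 0]

Derivation:
Step 1 ('push 14'): [14]
Step 2 ('dup'): [14, 14]
Step 3 ('sub'): [0]
Step 4 ('neg'): [0]
Step 5 ('dup'): [0, 0]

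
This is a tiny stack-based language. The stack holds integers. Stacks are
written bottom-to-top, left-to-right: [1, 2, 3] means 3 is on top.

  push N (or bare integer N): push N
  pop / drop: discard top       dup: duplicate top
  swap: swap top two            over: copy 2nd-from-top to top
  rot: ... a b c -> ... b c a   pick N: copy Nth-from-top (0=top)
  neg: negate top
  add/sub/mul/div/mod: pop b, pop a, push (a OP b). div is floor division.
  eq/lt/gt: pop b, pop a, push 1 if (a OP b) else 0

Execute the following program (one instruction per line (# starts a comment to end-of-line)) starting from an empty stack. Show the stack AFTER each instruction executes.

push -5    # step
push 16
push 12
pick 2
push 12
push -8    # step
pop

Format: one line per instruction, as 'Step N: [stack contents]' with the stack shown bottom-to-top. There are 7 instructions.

Step 1: [-5]
Step 2: [-5, 16]
Step 3: [-5, 16, 12]
Step 4: [-5, 16, 12, -5]
Step 5: [-5, 16, 12, -5, 12]
Step 6: [-5, 16, 12, -5, 12, -8]
Step 7: [-5, 16, 12, -5, 12]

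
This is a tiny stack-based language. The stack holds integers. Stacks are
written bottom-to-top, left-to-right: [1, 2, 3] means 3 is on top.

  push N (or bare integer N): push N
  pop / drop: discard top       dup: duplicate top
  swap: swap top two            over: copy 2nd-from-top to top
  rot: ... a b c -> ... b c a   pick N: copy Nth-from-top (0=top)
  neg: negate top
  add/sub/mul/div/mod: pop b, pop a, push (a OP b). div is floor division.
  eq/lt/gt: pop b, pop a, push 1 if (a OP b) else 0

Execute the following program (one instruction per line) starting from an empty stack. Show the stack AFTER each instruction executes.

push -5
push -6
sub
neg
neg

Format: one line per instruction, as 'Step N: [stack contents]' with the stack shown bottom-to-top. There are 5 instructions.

Step 1: [-5]
Step 2: [-5, -6]
Step 3: [1]
Step 4: [-1]
Step 5: [1]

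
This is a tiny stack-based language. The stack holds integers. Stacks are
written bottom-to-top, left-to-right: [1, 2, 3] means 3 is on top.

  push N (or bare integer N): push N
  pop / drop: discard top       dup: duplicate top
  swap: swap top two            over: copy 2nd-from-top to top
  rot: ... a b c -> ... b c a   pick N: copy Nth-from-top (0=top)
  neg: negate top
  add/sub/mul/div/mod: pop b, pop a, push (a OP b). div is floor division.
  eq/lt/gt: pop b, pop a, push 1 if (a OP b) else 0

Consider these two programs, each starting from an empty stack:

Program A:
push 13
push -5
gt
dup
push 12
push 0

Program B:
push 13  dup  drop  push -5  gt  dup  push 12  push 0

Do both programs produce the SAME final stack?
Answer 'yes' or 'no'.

Answer: yes

Derivation:
Program A trace:
  After 'push 13': [13]
  After 'push -5': [13, -5]
  After 'gt': [1]
  After 'dup': [1, 1]
  After 'push 12': [1, 1, 12]
  After 'push 0': [1, 1, 12, 0]
Program A final stack: [1, 1, 12, 0]

Program B trace:
  After 'push 13': [13]
  After 'dup': [13, 13]
  After 'drop': [13]
  After 'push -5': [13, -5]
  After 'gt': [1]
  After 'dup': [1, 1]
  After 'push 12': [1, 1, 12]
  After 'push 0': [1, 1, 12, 0]
Program B final stack: [1, 1, 12, 0]
Same: yes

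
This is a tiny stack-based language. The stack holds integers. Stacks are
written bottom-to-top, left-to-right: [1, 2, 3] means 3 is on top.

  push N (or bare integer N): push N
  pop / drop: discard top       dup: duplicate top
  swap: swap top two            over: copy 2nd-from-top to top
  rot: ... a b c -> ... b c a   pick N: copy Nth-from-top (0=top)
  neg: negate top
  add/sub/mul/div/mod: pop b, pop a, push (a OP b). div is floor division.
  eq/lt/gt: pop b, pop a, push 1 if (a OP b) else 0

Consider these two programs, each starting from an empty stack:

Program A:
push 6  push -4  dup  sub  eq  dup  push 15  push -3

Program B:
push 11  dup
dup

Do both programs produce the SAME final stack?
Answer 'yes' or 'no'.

Answer: no

Derivation:
Program A trace:
  After 'push 6': [6]
  After 'push -4': [6, -4]
  After 'dup': [6, -4, -4]
  After 'sub': [6, 0]
  After 'eq': [0]
  After 'dup': [0, 0]
  After 'push 15': [0, 0, 15]
  After 'push -3': [0, 0, 15, -3]
Program A final stack: [0, 0, 15, -3]

Program B trace:
  After 'push 11': [11]
  After 'dup': [11, 11]
  After 'dup': [11, 11, 11]
Program B final stack: [11, 11, 11]
Same: no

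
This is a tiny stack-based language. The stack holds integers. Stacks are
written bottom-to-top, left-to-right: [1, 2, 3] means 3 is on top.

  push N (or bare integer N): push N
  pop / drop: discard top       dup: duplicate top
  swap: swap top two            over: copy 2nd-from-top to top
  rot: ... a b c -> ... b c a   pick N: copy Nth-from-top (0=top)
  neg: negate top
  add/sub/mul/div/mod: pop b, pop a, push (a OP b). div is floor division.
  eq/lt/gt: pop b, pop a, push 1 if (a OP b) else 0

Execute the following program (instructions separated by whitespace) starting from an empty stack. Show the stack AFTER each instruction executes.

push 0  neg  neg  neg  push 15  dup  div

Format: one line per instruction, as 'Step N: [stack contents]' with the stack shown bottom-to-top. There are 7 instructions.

Step 1: [0]
Step 2: [0]
Step 3: [0]
Step 4: [0]
Step 5: [0, 15]
Step 6: [0, 15, 15]
Step 7: [0, 1]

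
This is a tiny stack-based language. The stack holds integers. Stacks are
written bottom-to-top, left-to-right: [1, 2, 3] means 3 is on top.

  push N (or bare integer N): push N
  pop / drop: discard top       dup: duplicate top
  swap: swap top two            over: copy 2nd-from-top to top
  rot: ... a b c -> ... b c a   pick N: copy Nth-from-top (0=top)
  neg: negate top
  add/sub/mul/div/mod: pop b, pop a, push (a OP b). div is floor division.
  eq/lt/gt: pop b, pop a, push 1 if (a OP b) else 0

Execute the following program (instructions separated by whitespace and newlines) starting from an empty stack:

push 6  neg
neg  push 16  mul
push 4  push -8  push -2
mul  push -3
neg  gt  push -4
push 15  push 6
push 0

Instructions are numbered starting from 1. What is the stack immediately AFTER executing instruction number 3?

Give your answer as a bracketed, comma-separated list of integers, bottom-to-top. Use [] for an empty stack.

Step 1 ('push 6'): [6]
Step 2 ('neg'): [-6]
Step 3 ('neg'): [6]

Answer: [6]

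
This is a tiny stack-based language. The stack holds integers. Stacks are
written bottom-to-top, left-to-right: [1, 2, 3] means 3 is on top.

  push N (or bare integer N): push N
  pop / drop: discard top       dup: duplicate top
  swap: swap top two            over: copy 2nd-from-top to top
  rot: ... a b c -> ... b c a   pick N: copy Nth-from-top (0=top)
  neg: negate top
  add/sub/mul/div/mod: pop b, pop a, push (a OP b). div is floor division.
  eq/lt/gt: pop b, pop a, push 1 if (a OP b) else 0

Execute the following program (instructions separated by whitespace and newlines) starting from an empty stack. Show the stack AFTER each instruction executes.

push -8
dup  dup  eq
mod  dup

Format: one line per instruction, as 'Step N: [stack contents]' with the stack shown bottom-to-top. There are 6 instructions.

Step 1: [-8]
Step 2: [-8, -8]
Step 3: [-8, -8, -8]
Step 4: [-8, 1]
Step 5: [0]
Step 6: [0, 0]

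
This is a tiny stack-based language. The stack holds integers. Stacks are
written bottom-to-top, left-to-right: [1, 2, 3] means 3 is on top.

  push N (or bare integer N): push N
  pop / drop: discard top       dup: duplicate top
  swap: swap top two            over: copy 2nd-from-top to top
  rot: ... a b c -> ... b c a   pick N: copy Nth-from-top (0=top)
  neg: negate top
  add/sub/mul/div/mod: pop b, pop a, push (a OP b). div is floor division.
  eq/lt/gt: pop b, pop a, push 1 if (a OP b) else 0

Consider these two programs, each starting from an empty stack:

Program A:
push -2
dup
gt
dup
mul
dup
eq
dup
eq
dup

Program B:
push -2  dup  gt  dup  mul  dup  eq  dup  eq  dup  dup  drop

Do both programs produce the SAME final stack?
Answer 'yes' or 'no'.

Answer: yes

Derivation:
Program A trace:
  After 'push -2': [-2]
  After 'dup': [-2, -2]
  After 'gt': [0]
  After 'dup': [0, 0]
  After 'mul': [0]
  After 'dup': [0, 0]
  After 'eq': [1]
  After 'dup': [1, 1]
  After 'eq': [1]
  After 'dup': [1, 1]
Program A final stack: [1, 1]

Program B trace:
  After 'push -2': [-2]
  After 'dup': [-2, -2]
  After 'gt': [0]
  After 'dup': [0, 0]
  After 'mul': [0]
  After 'dup': [0, 0]
  After 'eq': [1]
  After 'dup': [1, 1]
  After 'eq': [1]
  After 'dup': [1, 1]
  After 'dup': [1, 1, 1]
  After 'drop': [1, 1]
Program B final stack: [1, 1]
Same: yes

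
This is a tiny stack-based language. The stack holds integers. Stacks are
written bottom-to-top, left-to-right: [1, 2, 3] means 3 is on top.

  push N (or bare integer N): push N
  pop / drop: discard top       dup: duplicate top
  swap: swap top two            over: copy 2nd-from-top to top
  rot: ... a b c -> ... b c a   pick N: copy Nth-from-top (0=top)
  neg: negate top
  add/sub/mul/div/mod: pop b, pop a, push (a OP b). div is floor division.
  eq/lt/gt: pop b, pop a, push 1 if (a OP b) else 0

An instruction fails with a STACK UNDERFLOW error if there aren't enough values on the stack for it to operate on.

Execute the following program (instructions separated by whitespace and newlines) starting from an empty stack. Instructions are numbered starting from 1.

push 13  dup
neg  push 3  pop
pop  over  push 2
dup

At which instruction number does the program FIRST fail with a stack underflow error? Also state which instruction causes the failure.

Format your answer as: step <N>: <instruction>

Step 1 ('push 13'): stack = [13], depth = 1
Step 2 ('dup'): stack = [13, 13], depth = 2
Step 3 ('neg'): stack = [13, -13], depth = 2
Step 4 ('push 3'): stack = [13, -13, 3], depth = 3
Step 5 ('pop'): stack = [13, -13], depth = 2
Step 6 ('pop'): stack = [13], depth = 1
Step 7 ('over'): needs 2 value(s) but depth is 1 — STACK UNDERFLOW

Answer: step 7: over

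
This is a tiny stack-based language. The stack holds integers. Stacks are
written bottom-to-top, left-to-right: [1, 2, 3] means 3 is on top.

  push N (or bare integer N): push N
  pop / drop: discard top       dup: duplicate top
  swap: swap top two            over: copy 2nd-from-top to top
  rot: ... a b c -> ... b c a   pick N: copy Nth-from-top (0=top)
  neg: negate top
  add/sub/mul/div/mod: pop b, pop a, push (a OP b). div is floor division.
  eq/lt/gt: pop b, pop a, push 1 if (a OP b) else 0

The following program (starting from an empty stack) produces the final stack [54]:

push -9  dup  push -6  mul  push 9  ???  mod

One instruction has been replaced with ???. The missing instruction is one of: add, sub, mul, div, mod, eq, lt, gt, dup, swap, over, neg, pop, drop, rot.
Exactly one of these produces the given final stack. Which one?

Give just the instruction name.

Answer: add

Derivation:
Stack before ???: [-9, 54, 9]
Stack after ???:  [-9, 63]
The instruction that transforms [-9, 54, 9] -> [-9, 63] is: add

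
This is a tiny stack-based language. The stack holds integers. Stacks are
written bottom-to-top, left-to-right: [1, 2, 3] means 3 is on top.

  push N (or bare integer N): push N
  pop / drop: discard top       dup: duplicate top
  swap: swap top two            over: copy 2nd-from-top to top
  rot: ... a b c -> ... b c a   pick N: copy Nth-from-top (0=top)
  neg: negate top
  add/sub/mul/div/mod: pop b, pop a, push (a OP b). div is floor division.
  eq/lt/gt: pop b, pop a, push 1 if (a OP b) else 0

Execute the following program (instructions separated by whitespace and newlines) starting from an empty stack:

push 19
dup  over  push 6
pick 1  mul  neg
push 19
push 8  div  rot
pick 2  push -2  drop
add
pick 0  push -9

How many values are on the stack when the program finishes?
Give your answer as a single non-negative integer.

After 'push 19': stack = [19] (depth 1)
After 'dup': stack = [19, 19] (depth 2)
After 'over': stack = [19, 19, 19] (depth 3)
After 'push 6': stack = [19, 19, 19, 6] (depth 4)
After 'pick 1': stack = [19, 19, 19, 6, 19] (depth 5)
After 'mul': stack = [19, 19, 19, 114] (depth 4)
After 'neg': stack = [19, 19, 19, -114] (depth 4)
After 'push 19': stack = [19, 19, 19, -114, 19] (depth 5)
After 'push 8': stack = [19, 19, 19, -114, 19, 8] (depth 6)
After 'div': stack = [19, 19, 19, -114, 2] (depth 5)
After 'rot': stack = [19, 19, -114, 2, 19] (depth 5)
After 'pick 2': stack = [19, 19, -114, 2, 19, -114] (depth 6)
After 'push -2': stack = [19, 19, -114, 2, 19, -114, -2] (depth 7)
After 'drop': stack = [19, 19, -114, 2, 19, -114] (depth 6)
After 'add': stack = [19, 19, -114, 2, -95] (depth 5)
After 'pick 0': stack = [19, 19, -114, 2, -95, -95] (depth 6)
After 'push -9': stack = [19, 19, -114, 2, -95, -95, -9] (depth 7)

Answer: 7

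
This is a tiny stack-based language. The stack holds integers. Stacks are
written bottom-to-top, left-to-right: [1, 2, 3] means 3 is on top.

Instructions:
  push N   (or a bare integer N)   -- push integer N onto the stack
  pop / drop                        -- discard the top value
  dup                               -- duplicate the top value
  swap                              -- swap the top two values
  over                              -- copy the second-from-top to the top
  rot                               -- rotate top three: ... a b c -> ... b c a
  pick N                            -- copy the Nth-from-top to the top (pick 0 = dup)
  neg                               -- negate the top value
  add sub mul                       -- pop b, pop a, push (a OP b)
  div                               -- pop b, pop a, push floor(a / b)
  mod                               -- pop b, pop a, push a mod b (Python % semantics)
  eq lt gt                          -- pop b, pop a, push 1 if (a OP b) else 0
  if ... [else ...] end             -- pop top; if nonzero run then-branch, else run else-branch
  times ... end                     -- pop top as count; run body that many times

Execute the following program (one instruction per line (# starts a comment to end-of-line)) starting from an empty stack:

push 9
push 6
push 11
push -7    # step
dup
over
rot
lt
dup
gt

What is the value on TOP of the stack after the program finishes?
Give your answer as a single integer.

Answer: 0

Derivation:
After 'push 9': [9]
After 'push 6': [9, 6]
After 'push 11': [9, 6, 11]
After 'push -7': [9, 6, 11, -7]
After 'dup': [9, 6, 11, -7, -7]
After 'over': [9, 6, 11, -7, -7, -7]
After 'rot': [9, 6, 11, -7, -7, -7]
After 'lt': [9, 6, 11, -7, 0]
After 'dup': [9, 6, 11, -7, 0, 0]
After 'gt': [9, 6, 11, -7, 0]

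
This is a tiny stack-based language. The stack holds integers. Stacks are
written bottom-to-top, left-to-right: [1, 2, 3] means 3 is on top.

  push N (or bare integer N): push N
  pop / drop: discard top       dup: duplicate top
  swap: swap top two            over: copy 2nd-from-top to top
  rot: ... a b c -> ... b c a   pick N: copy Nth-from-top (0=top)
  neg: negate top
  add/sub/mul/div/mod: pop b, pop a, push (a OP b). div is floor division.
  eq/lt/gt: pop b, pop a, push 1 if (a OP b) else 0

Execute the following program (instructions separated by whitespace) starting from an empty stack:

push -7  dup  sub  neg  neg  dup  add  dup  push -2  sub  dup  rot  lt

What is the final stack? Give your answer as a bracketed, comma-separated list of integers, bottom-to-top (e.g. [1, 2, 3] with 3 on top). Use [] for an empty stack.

Answer: [2, 0]

Derivation:
After 'push -7': [-7]
After 'dup': [-7, -7]
After 'sub': [0]
After 'neg': [0]
After 'neg': [0]
After 'dup': [0, 0]
After 'add': [0]
After 'dup': [0, 0]
After 'push -2': [0, 0, -2]
After 'sub': [0, 2]
After 'dup': [0, 2, 2]
After 'rot': [2, 2, 0]
After 'lt': [2, 0]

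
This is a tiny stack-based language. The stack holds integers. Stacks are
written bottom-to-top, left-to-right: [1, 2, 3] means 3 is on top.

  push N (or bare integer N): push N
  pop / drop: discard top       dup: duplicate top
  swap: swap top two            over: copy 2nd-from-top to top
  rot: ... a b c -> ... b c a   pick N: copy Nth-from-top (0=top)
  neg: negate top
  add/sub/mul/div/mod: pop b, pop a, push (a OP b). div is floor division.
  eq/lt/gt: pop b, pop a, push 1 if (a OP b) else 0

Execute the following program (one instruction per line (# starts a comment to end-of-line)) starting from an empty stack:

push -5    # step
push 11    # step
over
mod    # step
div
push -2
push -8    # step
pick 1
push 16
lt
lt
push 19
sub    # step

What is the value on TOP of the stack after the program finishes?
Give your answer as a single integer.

After 'push -5': [-5]
After 'push 11': [-5, 11]
After 'over': [-5, 11, -5]
After 'mod': [-5, -4]
After 'div': [1]
After 'push -2': [1, -2]
After 'push -8': [1, -2, -8]
After 'pick 1': [1, -2, -8, -2]
After 'push 16': [1, -2, -8, -2, 16]
After 'lt': [1, -2, -8, 1]
After 'lt': [1, -2, 1]
After 'push 19': [1, -2, 1, 19]
After 'sub': [1, -2, -18]

Answer: -18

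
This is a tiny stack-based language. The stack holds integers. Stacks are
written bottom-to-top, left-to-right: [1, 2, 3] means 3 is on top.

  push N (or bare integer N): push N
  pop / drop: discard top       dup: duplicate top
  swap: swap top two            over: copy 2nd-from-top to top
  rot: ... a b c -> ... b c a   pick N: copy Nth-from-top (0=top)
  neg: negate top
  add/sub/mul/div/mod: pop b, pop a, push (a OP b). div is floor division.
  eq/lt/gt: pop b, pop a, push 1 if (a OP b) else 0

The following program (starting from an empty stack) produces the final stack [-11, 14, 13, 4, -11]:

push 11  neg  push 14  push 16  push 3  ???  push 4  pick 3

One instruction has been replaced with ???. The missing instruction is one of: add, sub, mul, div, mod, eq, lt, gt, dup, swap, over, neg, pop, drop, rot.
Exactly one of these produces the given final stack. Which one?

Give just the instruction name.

Answer: sub

Derivation:
Stack before ???: [-11, 14, 16, 3]
Stack after ???:  [-11, 14, 13]
The instruction that transforms [-11, 14, 16, 3] -> [-11, 14, 13] is: sub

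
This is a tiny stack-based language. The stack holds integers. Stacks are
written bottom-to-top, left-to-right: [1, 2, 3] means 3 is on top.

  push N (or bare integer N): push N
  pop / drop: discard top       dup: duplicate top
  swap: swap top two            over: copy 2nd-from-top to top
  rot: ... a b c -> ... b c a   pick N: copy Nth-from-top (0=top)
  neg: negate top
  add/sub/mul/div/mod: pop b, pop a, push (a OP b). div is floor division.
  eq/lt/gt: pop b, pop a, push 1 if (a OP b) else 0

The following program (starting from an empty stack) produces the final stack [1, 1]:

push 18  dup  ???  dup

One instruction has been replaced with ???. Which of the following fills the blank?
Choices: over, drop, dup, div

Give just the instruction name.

Stack before ???: [18, 18]
Stack after ???:  [1]
Checking each choice:
  over: produces [18, 18, 18, 18]
  drop: produces [18, 18]
  dup: produces [18, 18, 18, 18]
  div: MATCH


Answer: div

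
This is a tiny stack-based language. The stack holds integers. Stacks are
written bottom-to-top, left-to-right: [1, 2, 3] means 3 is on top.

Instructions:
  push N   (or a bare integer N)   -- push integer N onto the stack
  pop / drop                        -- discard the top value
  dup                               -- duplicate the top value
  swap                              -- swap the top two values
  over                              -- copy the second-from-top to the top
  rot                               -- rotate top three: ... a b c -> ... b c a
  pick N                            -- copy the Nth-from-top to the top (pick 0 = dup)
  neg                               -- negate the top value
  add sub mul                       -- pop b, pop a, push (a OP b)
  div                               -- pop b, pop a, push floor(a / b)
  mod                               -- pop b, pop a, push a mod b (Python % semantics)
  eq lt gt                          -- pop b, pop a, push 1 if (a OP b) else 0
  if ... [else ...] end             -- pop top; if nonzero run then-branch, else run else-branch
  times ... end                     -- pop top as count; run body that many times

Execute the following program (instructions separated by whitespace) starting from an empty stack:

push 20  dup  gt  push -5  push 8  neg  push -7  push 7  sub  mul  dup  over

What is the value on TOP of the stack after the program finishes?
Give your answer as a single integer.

After 'push 20': [20]
After 'dup': [20, 20]
After 'gt': [0]
After 'push -5': [0, -5]
After 'push 8': [0, -5, 8]
After 'neg': [0, -5, -8]
After 'push -7': [0, -5, -8, -7]
After 'push 7': [0, -5, -8, -7, 7]
After 'sub': [0, -5, -8, -14]
After 'mul': [0, -5, 112]
After 'dup': [0, -5, 112, 112]
After 'over': [0, -5, 112, 112, 112]

Answer: 112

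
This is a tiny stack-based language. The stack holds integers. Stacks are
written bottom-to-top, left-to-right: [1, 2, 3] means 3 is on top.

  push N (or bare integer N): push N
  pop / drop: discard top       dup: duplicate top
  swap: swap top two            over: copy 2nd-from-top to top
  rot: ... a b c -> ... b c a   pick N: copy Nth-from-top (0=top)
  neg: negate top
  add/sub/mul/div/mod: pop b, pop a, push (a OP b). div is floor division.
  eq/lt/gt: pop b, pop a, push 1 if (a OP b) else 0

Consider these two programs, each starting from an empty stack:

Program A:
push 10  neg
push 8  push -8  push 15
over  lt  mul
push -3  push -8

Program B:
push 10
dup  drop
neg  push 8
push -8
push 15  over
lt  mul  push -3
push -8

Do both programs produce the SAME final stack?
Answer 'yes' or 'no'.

Answer: yes

Derivation:
Program A trace:
  After 'push 10': [10]
  After 'neg': [-10]
  After 'push 8': [-10, 8]
  After 'push -8': [-10, 8, -8]
  After 'push 15': [-10, 8, -8, 15]
  After 'over': [-10, 8, -8, 15, -8]
  After 'lt': [-10, 8, -8, 0]
  After 'mul': [-10, 8, 0]
  After 'push -3': [-10, 8, 0, -3]
  After 'push -8': [-10, 8, 0, -3, -8]
Program A final stack: [-10, 8, 0, -3, -8]

Program B trace:
  After 'push 10': [10]
  After 'dup': [10, 10]
  After 'drop': [10]
  After 'neg': [-10]
  After 'push 8': [-10, 8]
  After 'push -8': [-10, 8, -8]
  After 'push 15': [-10, 8, -8, 15]
  After 'over': [-10, 8, -8, 15, -8]
  After 'lt': [-10, 8, -8, 0]
  After 'mul': [-10, 8, 0]
  After 'push -3': [-10, 8, 0, -3]
  After 'push -8': [-10, 8, 0, -3, -8]
Program B final stack: [-10, 8, 0, -3, -8]
Same: yes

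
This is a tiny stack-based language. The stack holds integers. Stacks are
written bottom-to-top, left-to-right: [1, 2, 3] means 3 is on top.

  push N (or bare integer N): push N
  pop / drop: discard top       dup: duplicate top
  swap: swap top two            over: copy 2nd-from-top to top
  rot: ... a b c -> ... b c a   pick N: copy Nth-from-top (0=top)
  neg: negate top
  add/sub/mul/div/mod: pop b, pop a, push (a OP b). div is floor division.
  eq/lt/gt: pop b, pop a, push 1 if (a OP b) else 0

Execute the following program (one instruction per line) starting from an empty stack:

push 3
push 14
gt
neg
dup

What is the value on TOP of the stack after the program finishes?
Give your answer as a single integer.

After 'push 3': [3]
After 'push 14': [3, 14]
After 'gt': [0]
After 'neg': [0]
After 'dup': [0, 0]

Answer: 0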